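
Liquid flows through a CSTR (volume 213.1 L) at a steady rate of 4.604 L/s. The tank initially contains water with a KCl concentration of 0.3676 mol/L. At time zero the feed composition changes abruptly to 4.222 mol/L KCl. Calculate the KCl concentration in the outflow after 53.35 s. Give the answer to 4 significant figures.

Accumulation = in − out for the solute gives V dC/dt = Q(C_in − C).
So dC/dt = (C_in − C)/τ with τ = V/Q = 213.1/4.604 = 46.2858 s.
C approaches C_in exponentially: C(t) = C_in + (C₀ − C_in) e^(−t/τ).
C(53.35) = 4.222 + (0.3676 − 4.222)·e^(−53.35/46.2858) = 4.222 + (-3.85440)·0.315808 = 3.00475 mol/L.

3.005 mol/L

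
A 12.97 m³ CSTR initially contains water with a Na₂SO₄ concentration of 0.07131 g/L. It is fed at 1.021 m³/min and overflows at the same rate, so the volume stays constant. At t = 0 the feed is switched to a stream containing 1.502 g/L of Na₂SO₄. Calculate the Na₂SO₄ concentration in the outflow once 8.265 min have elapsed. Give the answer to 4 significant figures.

0.7556 g/L

Unsteady species balance (constant V, well mixed): V dC/dt = Q(C_in − C).
Time constant τ = V/Q = 12.97/1.021 = 12.7032 min.
Integrating: C(t) = C_in + (C₀ − C_in) e^(−t/τ).
C(8.265) = 1.502 + (0.07131 − 1.502)·e^(−8.265/12.7032) = 1.502 + (-1.43069)·0.521721 = 0.755579 g/L.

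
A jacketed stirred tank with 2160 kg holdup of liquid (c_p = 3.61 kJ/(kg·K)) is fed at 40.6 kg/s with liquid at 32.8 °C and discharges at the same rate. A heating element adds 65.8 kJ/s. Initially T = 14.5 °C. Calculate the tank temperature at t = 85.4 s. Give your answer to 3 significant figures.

29.5 °C

Heat balance on the well-mixed liquid: M c_p dT/dt = ṁ c_p (T_in − T) + 65.8.
τ = M/ṁ = 53.202 s; T_ss = T_in + Q̇/(ṁ c_p) = 32.8 + 65.8/(40.6·3.61) = 33.249 °C.
T approaches T_ss exponentially: T(t) = T_ss + (T₀ − T_ss) e^(−t/τ).
T(85.4) = 33.249 + (-18.749)·e^(−85.4/53.202) = 33.249 + (-18.749)·0.20085 = 29.483 °C.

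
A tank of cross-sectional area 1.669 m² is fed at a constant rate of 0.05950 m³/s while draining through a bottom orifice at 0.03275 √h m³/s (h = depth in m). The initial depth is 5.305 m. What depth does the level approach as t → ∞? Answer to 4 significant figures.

A dh/dt = Q_in − 0.03275 √h. Steady state requires inflow = outflow:
Q_in = 0.03275 √h_ss ⇒ √h_ss = 0.05950/0.03275 = 1.81679.
h_ss = 1.81679² = 3.30074 m. (Since h₀ = 5.305 m > h_ss, the level will fall toward this value.)

3.301 m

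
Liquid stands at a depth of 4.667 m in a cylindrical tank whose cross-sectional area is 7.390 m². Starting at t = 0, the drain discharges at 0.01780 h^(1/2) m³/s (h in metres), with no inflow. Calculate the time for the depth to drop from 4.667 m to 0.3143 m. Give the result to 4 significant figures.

1328 s

With no inflow, A dh/dt = −0.01780 √h.
∫ h^(−1/2) dh = −(0.01780/A) ∫ dt, giving 2√h = 2√h₀ − (0.01780/A) t.
t = 2A(√h₀ − √h)/0.01780 = 2·7.390·(√4.667 − √0.3143)/0.01780
  = 14.7800 × (2.16032 − 0.560625) / 0.01780 = 1328.29 s.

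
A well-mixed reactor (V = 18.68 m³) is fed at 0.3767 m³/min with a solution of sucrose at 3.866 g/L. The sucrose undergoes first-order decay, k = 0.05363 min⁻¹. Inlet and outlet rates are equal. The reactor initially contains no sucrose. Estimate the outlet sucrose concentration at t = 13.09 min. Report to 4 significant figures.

Accumulation = in − out − consumed: V dC/dt = Q C_in − Q C − k V C.
This is linear with rate a = Q/V + k = 0.0737960 min⁻¹.
C_ss = Q C_in/(Q + kV) = 1.05645 g/L; C(t) = C_ss + (C₀ − C_ss) e^(−a t).
C(13.09) = 1.05645 + (-1.05645)·e^(−0.0737960·13.09) = 1.05645 + (-1.05645)·0.380607 = 0.654357 g/L.

0.6544 g/L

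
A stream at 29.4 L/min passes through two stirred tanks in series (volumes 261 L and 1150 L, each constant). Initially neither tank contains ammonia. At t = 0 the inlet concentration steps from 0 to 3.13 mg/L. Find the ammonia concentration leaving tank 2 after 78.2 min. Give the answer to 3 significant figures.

2.58 mg/L

Time constants: τᵢ = Vᵢ/Q for each well-mixed tank.
τ₁ = 261/29.4 = 8.8776 min; τ₂ = 1150/29.4 = 39.116 min.
Solving the cascade with C₁(0)=C₂(0)=0 gives C₂(t) = C_in[1 − (τ₁ e^(−t/τ₁) − τ₂ e^(−t/τ₂))/(τ₁ − τ₂)].
At t = 78.2: e^(−t/τ₁) = 0.00014942, e^(−t/τ₂) = 0.13544.
C₂ = 3.13·[1 − (8.8776·0.00014942 − 39.116·0.13544)/(-30.238)] = 3.13·0.82484 = 2.5817 mg/L.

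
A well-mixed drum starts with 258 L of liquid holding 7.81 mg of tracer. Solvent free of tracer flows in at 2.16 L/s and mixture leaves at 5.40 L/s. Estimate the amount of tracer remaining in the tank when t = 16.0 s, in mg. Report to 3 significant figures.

Total volume: dV/dt = Q_in − Q_out = -3.2400 L/s, so V(t) = 258 − 3.2400 t and V(16.0) = 206.16 L.
Solute balance: dm/dt = 0 − Q_out C = −Q_out m/V(t).
dm/m = −Q_out dt/(V₀ − 3.2400 t); integrating gives ln(m/m₀) = −(Q_out/(Q_in−Q_out)) ln(V/V₀).
m = m₀ (V₀/V)^(Q_out/(Q_in−Q_out)) = 7.81 × (258/206.16)^(-1.6667) = 5.3739 mg.

5.37 mg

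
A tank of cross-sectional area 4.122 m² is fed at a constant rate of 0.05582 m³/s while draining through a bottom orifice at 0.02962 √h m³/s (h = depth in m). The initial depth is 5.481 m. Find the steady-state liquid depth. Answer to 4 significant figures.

A dh/dt = Q_in − 0.02962 √h. Steady state requires inflow = outflow:
Q_in = 0.02962 √h_ss ⇒ √h_ss = 0.05582/0.02962 = 1.88454.
h_ss = 1.88454² = 3.55148 m. (Since h₀ = 5.481 m > h_ss, the level will fall toward this value.)

3.551 m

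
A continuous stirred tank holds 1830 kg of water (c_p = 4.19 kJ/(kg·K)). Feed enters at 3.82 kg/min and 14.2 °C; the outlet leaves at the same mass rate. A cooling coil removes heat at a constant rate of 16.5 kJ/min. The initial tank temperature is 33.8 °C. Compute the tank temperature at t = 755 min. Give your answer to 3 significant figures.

17.4 °C

Energy balance: M c_p dT/dt = ṁ c_p (T_in − T) − 16.5.
Rearrange: dT/dt = (T_ss − T)/τ with τ = M/ṁ = 479.06 min and T_ss = T_in − Q̇/(ṁ c_p) = 13.169 °C.
T approaches T_ss exponentially: T(t) = T_ss + (T₀ − T_ss) e^(−t/τ).
T(755) = 13.169 + (20.631)·e^(−755/479.06) = 13.169 + (20.631)·0.20680 = 17.436 °C.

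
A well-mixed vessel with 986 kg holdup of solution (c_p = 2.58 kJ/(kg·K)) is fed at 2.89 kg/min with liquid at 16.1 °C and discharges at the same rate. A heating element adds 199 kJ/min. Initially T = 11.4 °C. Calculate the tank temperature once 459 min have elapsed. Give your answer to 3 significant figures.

34.6 °C

Energy balance: M c_p dT/dt = ṁ c_p (T_in − T) + 199.
Rearrange: dT/dt = (T_ss − T)/τ with τ = M/ṁ = 341.18 min and T_ss = T_in + Q̇/(ṁ c_p) = 42.789 °C.
Solution: T(t) = T_ss + (T₀ − T_ss) e^(−t/τ).
T(459) = 42.789 + (-31.389)·e^(−459/341.18) = 42.789 + (-31.389)·0.26045 = 34.614 °C.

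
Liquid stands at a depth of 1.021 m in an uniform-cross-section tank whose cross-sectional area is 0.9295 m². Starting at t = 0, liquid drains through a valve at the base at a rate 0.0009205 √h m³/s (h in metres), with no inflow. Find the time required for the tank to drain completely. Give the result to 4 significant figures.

2041 s

A dh/dt = −Q_out = −0.0009205 √h.
Separate and integrate: 2(√h − √h₀) = −(0.0009205/A) t.
Set h = 0: 2√h₀ = (0.0009205/A) t_empty ⇒ t_empty = 2A√h₀/0.0009205.
t_empty = 2·0.9295·√1.021/0.0009205 = 1.85900·1.01045/0.0009205 = 2040.65 s.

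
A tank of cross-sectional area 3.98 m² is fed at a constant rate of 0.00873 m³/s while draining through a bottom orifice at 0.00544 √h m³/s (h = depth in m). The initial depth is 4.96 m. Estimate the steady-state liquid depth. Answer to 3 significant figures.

A dh/dt = Q_in − 0.00544 √h. Steady state requires inflow = outflow:
Q_in = 0.00544 √h_ss ⇒ √h_ss = 0.00873/0.00544 = 1.6048.
h_ss = 1.6048² = 2.5753 m. (Since h₀ = 4.96 m > h_ss, the level will fall toward this value.)

2.58 m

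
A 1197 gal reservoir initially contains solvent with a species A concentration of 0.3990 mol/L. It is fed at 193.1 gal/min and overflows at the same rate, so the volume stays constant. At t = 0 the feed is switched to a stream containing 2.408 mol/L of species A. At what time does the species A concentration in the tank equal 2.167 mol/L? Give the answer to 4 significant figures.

13.15 min

Species balance: V dC/dt = Q(C_in − C) ⇒ τ = V/Q = 6.19886 min.
C(t) = C_in + (C₀ − C_in) e^(−t/τ). Set C = 2.167 and solve for t:
e^(−t/τ) = (C − C_in)/(C₀ − C_in) = (2.167 − 2.408)/(0.3990 − 2.408) = 0.119960
t = −τ ln(…) = 6.19886 × 2.12060 = 13.1453 min.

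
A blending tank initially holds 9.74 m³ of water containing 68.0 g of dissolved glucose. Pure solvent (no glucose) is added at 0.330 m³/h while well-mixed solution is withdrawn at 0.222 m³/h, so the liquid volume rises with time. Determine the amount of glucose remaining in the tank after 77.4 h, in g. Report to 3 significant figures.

Let m(t) be the amount of glucose. Volume: V(t) = V₀ + (Q_in − Q_out) t = 9.74 + 0.10800 t; V(77.4) = 18.099 m³.
Solute balance: dm/dt = 0 − Q_out C = −Q_out m/V(t).
dm/m = −Q_out dt/(V₀ + 0.10800 t); integrating gives ln(m/m₀) = −(Q_out/(Q_in−Q_out)) ln(V/V₀).
m = m₀ (V₀/V)^(Q_out/(Q_in−Q_out)) = 68.0 × (9.74/18.099)^(2.0556) = 19.026 g.

19.0 g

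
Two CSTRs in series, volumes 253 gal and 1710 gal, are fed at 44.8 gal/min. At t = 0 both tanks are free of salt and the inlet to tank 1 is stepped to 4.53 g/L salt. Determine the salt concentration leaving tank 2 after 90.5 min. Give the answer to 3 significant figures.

4.03 g/L

Time constants: τᵢ = Vᵢ/Q for each well-mixed tank.
τ₁ = 253/44.8 = 5.6473 min; τ₂ = 1710/44.8 = 38.170 min.
Tank 1: C₁ = C_in(1 − e^(−t/τ₁)). Tank 2 (τ₁ ≠ τ₂): C₂ = C_in[1 − (τ₁ e^(−t/τ₁) − τ₂ e^(−t/τ₂))/(τ₁ − τ₂)].
At t = 90.5: e^(−t/τ₁) = 1.0972e-07, e^(−t/τ₂) = 0.093388.
C₂ = 4.53·[1 − (5.6473·1.0972e-07 − 38.170·0.093388)/(-32.522)] = 4.53·0.89040 = 4.0335 g/L.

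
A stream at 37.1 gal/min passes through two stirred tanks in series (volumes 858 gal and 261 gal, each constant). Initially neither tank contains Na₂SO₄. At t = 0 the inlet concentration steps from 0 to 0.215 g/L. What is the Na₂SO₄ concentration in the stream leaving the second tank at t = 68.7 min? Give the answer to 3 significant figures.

0.199 g/L

Time constants: τᵢ = Vᵢ/Q for each well-mixed tank.
τ₁ = 858/37.1 = 23.127 min; τ₂ = 261/37.1 = 7.0350 min.
Tank 1: C₁ = C_in(1 − e^(−t/τ₁)). Tank 2 (τ₁ ≠ τ₂): C₂ = C_in[1 − (τ₁ e^(−t/τ₁) − τ₂ e^(−t/τ₂))/(τ₁ − τ₂)].
At t = 68.7: e^(−t/τ₁) = 0.051273, e^(−t/τ₂) = 5.7404e-05.
C₂ = 0.215·[1 − (23.127·0.051273 − 7.0350·5.7404e-05)/(16.092)] = 0.215·0.92634 = 0.19916 g/L.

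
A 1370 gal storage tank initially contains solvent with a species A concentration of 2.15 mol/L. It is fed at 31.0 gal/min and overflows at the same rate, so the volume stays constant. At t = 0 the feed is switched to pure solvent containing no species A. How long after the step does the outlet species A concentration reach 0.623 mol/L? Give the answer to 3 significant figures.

Species balance: V dC/dt = Q(C_in − C) ⇒ τ = V/Q = 44.194 min.
C(t) = C_in + (C₀ − C_in) e^(−t/τ). Set C = 0.623 and solve for t:
e^(−t/τ) = (C − C_in)/(C₀ − C_in) = (0.623 − 0)/(2.15 − 0) = 0.28977
t = −τ ln(…) = 44.194 × 1.2387 = 54.742 min.

54.7 min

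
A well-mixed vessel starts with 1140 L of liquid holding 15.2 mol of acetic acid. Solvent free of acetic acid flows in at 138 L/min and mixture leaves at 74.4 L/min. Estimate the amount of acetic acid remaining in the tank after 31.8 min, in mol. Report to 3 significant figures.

4.61 mol

Total volume: dV/dt = Q_in − Q_out = 63.600 L/min, so V(t) = 1140 + 63.600 t and V(31.8) = 3162.5 L.
Solute balance: dm/dt = 0 − Q_out C = −Q_out m/V(t).
dm/m = −Q_out dt/(V₀ + 63.600 t); integrating gives ln(m/m₀) = −(Q_out/(Q_in−Q_out)) ln(V/V₀).
m = m₀ (V₀/V)^(Q_out/(Q_in−Q_out)) = 15.2 × (1140/3162.5)^(1.1698) = 4.6076 mol.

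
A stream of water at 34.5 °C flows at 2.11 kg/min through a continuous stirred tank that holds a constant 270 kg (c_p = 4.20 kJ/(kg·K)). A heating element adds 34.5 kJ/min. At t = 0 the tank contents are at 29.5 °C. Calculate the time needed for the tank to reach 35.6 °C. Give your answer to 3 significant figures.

148 min

M c_p dT/dt = ṁ c_p (T_in − T) + Q̇.
τ = M/ṁ = 127.96 min; T_ss = T_in + Q̇/(ṁ c_p) = 38.393 °C.
T(t) = T_ss + (T₀ − T_ss) e^(−t/τ). Set T = 35.6:
e^(−t/τ) = (35.6 − 38.393)/(29.5 − 38.393) = 0.31407
t = −127.96 · ln(0.31407) = 148.20 min.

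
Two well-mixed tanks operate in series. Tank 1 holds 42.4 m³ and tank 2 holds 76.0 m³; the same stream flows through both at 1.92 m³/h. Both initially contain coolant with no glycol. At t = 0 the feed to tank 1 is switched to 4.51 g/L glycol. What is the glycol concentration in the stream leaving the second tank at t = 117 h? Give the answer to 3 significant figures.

Species balance on tank i: dCᵢ/dt = (Cᵢ₋₁ − Cᵢ)/τᵢ with τᵢ = Vᵢ/Q.
τ₁ = 42.4/1.92 = 22.083 h; τ₂ = 76.0/1.92 = 39.583 h.
Tank 1: C₁ = C_in(1 − e^(−t/τ₁)). Tank 2 (τ₁ ≠ τ₂): C₂ = C_in[1 − (τ₁ e^(−t/τ₁) − τ₂ e^(−t/τ₂))/(τ₁ − τ₂)].
At t = 117: e^(−t/τ₁) = 0.0050010, e^(−t/τ₂) = 0.052038.
C₂ = 4.51·[1 − (22.083·0.0050010 − 39.583·0.052038)/(-17.500)] = 4.51·0.88861 = 4.0076 g/L.

4.01 g/L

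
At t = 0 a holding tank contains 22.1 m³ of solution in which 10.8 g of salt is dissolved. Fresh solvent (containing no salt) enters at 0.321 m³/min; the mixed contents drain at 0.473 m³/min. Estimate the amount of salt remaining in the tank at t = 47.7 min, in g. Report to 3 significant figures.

Total volume: dV/dt = Q_in − Q_out = -0.15200 m³/min, so V(t) = 22.1 − 0.15200 t and V(47.7) = 14.850 m³.
No salt enters, so dm/dt = −Q_out · (m/V).
dm/m = −Q_out dt/(V₀ − 0.15200 t); integrating gives ln(m/m₀) = −(Q_out/(Q_in−Q_out)) ln(V/V₀).
m = m₀ (V₀/V)^(Q_out/(Q_in−Q_out)) = 10.8 × (22.1/14.850)^(-3.1118) = 3.1339 g.

3.13 g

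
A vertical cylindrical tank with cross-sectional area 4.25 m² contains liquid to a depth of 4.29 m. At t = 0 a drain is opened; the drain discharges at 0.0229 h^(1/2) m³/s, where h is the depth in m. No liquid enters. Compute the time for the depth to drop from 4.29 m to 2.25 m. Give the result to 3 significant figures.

A dh/dt = −Q_out = −0.0229 √h.
∫ h^(−1/2) dh = −(0.0229/A) ∫ dt, giving 2√h = 2√h₀ − (0.0229/A) t.
t = 2A(√h₀ − √h)/0.0229 = 2·4.25·(√4.29 − √2.25)/0.0229
  = 8.5000 × (2.0712 − 1.5000) / 0.0229 = 212.03 s.

212 s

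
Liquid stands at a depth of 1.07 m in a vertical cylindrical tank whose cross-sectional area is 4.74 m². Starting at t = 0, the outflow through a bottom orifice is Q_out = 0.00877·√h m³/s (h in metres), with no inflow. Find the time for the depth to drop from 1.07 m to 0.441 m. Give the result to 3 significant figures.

Unsteady balance on liquid volume: A dh/dt = −0.00877 √h.
∫ h^(−1/2) dh = −(0.00877/A) ∫ dt, giving 2√h = 2√h₀ − (0.00877/A) t.
t = 2A(√h₀ − √h)/0.00877 = 2·4.74·(√1.07 − √0.441)/0.00877
  = 9.4800 × (1.0344 − 0.66408) / 0.00877 = 400.31 s.

400 s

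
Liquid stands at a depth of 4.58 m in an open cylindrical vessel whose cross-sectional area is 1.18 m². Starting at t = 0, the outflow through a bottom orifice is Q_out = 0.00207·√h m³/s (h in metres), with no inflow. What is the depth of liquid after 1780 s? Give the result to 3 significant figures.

0.335 m

With no inflow, A dh/dt = −0.00207 √h.
Separate and integrate: 2(√h − √h₀) = −(0.00207/A) t.
√h = √4.58 − 0.00207·1780/(2·1.18) = 2.1401 − 1.5613 = 0.57882.
h = 0.57882² = 0.33504 m.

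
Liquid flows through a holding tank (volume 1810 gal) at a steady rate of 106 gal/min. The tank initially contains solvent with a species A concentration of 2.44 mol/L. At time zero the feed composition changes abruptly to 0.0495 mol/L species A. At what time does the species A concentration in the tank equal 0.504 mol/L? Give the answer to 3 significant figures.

28.3 min

Accumulation = in − out for the solute gives V dC/dt = Q(C_in − C), so τ = V/Q = 17.075 min.
C(t) = C_in + (C₀ − C_in) e^(−t/τ). Set C = 0.504 and solve for t:
e^(−t/τ) = (C − C_in)/(C₀ − C_in) = (0.504 − 0.0495)/(2.44 − 0.0495) = 0.19013
t = −τ ln(…) = 17.075 × 1.6601 = 28.346 min.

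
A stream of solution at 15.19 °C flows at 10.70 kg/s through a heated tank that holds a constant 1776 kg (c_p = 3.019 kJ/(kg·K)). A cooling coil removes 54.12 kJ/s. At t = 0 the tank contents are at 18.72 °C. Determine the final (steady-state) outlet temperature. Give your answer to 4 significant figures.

13.51 °C

Unsteady energy balance on the tank contents: M c_p dT/dt = ṁ c_p (T_in − T) − 54.12.
At steady state dT/dt = 0 ⇒ T_ss = T_in − Q̇/(ṁ c_p) = 15.19 − 54.12/(10.70·3.019) = 13.5146 °C.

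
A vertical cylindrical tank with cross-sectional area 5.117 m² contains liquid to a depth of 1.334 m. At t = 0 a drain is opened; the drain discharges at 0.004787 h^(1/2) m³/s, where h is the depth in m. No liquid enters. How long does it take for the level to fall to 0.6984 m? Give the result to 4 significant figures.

With no inflow, A dh/dt = −0.004787 √h.
∫ h^(−1/2) dh = −(0.004787/A) ∫ dt, giving 2√h = 2√h₀ − (0.004787/A) t.
t = 2A(√h₀ − √h)/0.004787 = 2·5.117·(√1.334 − √0.6984)/0.004787
  = 10.2340 × (1.15499 − 0.835703) / 0.004787 = 682.593 s.

682.6 s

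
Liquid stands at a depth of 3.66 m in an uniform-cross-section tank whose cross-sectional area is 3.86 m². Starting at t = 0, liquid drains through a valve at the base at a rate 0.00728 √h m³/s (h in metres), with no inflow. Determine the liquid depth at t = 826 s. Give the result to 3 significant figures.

Mass balance (ρ constant): A dh/dt = −0.00728 √h.
∫ h^(−1/2) dh = −(0.00728/A) ∫ dt, giving 2√h = 2√h₀ − (0.00728/A) t.
√h = √3.66 − 0.00728·826/(2·3.86) = 1.9131 − 0.77892 = 1.1342.
h = 1.1342² = 1.2864 m.

1.29 m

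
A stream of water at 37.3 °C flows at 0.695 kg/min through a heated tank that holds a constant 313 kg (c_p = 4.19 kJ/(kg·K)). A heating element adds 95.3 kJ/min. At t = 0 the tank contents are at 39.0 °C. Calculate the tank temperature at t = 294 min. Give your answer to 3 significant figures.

53.9 °C

Heat balance on the well-mixed liquid: M c_p dT/dt = ṁ c_p (T_in − T) + 95.3.
Rearrange: dT/dt = (T_ss − T)/τ with τ = M/ṁ = 450.36 min and T_ss = T_in + Q̇/(ṁ c_p) = 70.026 °C.
Solution: T(t) = T_ss + (T₀ − T_ss) e^(−t/τ).
T(294) = 70.026 + (-31.026)·e^(−294/450.36) = 70.026 + (-31.026)·0.52058 = 53.875 °C.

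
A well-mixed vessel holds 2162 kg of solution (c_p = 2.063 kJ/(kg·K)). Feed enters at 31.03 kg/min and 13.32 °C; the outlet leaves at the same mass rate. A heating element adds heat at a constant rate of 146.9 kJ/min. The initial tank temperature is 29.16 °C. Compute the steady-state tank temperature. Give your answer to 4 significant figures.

M c_p dT/dt = ṁ c_p (T_in − T) + Q̇.
At steady state dT/dt = 0 ⇒ T_ss = T_in + Q̇/(ṁ c_p) = 13.32 + 146.9/(31.03·2.063) = 15.6148 °C.

15.61 °C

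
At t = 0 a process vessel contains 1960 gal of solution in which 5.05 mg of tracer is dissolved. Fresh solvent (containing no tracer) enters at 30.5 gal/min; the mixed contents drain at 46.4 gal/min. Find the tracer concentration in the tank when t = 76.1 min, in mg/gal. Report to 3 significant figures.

Total volume: dV/dt = Q_in − Q_out = -15.900 gal/min, so V(t) = 1960 − 15.900 t and V(76.1) = 750.01 gal.
Solute balance: dm/dt = 0 − Q_out C = −Q_out m/V(t).
Separate: dm/m = −Q_out dt/V(t) ⇒ ln(m/m₀) = −(Q_out/(Q_in−Q_out)) ln(V/V₀).
m = m₀ (V₀/V)^(Q_out/(Q_in−Q_out)) = 5.05 × (1960/750.01)^(-2.9182) = 0.30608 mg.
C = m/V = 0.30608/750.01 = 0.00040810 mg/gal.

0.000408 mg/gal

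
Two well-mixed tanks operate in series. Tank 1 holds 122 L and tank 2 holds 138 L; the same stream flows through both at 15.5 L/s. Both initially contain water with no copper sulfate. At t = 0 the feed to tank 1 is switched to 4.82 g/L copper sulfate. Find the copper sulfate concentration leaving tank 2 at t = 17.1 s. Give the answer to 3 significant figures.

2.91 g/L

Species balance on tank i: dCᵢ/dt = (Cᵢ₋₁ − Cᵢ)/τᵢ with τᵢ = Vᵢ/Q.
τ₁ = 122/15.5 = 7.8710 s; τ₂ = 138/15.5 = 8.9032 s.
Tank 1: C₁ = C_in(1 − e^(−t/τ₁)). Tank 2 (τ₁ ≠ τ₂): C₂ = C_in[1 − (τ₁ e^(−t/τ₁) − τ₂ e^(−t/τ₂))/(τ₁ − τ₂)].
At t = 17.1: e^(−t/τ₁) = 0.11389, e^(−t/τ₂) = 0.14651.
C₂ = 4.82·[1 − (7.8710·0.11389 − 8.9032·0.14651)/(-1.0323)] = 4.82·0.60473 = 2.9148 g/L.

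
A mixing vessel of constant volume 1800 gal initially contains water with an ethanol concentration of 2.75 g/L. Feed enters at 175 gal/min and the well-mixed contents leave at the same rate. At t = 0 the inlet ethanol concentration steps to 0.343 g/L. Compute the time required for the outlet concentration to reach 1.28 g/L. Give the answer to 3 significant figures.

Accumulation = in − out for the solute gives V dC/dt = Q(C_in − C), so τ = V/Q = 10.286 min.
C(t) = C_in + (C₀ − C_in) e^(−t/τ). Set C = 1.28 and solve for t:
e^(−t/τ) = (C − C_in)/(C₀ − C_in) = (1.28 − 0.343)/(2.75 − 0.343) = 0.38928
t = −τ ln(…) = 10.286 × 0.94345 = 9.7041 min.

9.70 min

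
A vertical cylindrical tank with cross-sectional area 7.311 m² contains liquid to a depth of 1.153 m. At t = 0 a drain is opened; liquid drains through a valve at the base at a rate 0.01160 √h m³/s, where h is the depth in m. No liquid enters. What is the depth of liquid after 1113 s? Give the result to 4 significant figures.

0.03641 m

With no inflow, A dh/dt = −0.01160 √h.
This is separable: 2 d(√h)/dt = −0.01160/A, so √h = √h₀ − (0.01160/(2A)) t.
√h = √1.153 − 0.01160·1113/(2·7.311) = 1.07378 − 0.882971 = 0.190808.
h = 0.190808² = 0.0364075 m.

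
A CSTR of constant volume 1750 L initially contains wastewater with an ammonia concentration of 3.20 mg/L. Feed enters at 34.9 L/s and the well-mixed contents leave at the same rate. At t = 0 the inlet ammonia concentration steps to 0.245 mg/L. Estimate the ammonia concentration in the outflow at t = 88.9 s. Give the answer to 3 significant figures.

0.747 mg/L

Mass balance on the solute (V constant): V dC/dt = Q(C_in − C).
So dC/dt = (C_in − C)/τ with τ = V/Q = 1750/34.9 = 50.143 s.
Integrating: C(t) = C_in + (C₀ − C_in) e^(−t/τ).
C(88.9) = 0.245 + (3.20 − 0.245)·e^(−88.9/50.143) = 0.245 + (2.9550)·0.16984 = 0.74687 mg/L.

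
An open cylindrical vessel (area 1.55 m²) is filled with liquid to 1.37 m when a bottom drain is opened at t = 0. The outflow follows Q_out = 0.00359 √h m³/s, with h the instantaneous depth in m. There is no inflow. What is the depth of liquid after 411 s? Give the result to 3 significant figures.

0.482 m

Mass balance (ρ constant): A dh/dt = −0.00359 √h.
Separate and integrate: 2(√h − √h₀) = −(0.00359/A) t.
√h = √1.37 − 0.00359·411/(2·1.55) = 1.1705 − 0.47596 = 0.69451.
h = 0.69451² = 0.48234 m.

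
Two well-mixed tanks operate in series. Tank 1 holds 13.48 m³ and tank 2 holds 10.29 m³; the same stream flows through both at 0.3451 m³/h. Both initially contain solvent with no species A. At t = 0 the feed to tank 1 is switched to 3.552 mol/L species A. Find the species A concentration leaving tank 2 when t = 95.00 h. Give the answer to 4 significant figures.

Time constants: τᵢ = Vᵢ/Q for each well-mixed tank.
τ₁ = 13.48/0.3451 = 39.0611 h; τ₂ = 10.29/0.3451 = 29.8174 h.
Solving the cascade with C₁(0)=C₂(0)=0 gives C₂(t) = C_in[1 − (τ₁ e^(−t/τ₁) − τ₂ e^(−t/τ₂))/(τ₁ − τ₂)].
At t = 95.00: e^(−t/τ₁) = 0.0878535, e^(−t/τ₂) = 0.0413346.
C₂ = 3.552·[1 − (39.0611·0.0878535 − 29.8174·0.0413346)/(9.24370)] = 3.552·0.762090 = 2.70694 mol/L.

2.707 mol/L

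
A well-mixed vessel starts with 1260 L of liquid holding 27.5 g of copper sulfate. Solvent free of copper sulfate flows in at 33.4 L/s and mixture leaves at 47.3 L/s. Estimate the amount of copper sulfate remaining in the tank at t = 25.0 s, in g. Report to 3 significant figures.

Let m(t) be the amount of copper sulfate. Volume: V(t) = V₀ + (Q_in − Q_out) t = 1260 − 13.900 t; V(25.0) = 912.50 L.
Solute balance: dm/dt = 0 − Q_out C = −Q_out m/V(t).
dm/m = −Q_out dt/(V₀ − 13.900 t); integrating gives ln(m/m₀) = −(Q_out/(Q_in−Q_out)) ln(V/V₀).
m = m₀ (V₀/V)^(Q_out/(Q_in−Q_out)) = 27.5 × (1260/912.50)^(-3.4029) = 9.1719 g.

9.17 g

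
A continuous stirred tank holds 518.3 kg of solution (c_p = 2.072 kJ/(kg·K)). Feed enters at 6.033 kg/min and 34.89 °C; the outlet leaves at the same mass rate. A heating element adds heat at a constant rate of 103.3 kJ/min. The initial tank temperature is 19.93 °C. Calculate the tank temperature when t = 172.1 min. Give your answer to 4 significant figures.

40.02 °C

M c_p dT/dt = ṁ c_p (T_in − T) + Q̇.
Rearrange: dT/dt = (T_ss − T)/τ with τ = M/ṁ = 85.9108 min and T_ss = T_in + Q̇/(ṁ c_p) = 43.1538 °C.
This is linear first-order; T(t) = T_ss + (T₀ − T_ss) e^(−t/τ).
T(172.1) = 43.1538 + (-23.2238)·e^(−172.1/85.9108) = 43.1538 + (-23.2238)·0.134898 = 40.0209 °C.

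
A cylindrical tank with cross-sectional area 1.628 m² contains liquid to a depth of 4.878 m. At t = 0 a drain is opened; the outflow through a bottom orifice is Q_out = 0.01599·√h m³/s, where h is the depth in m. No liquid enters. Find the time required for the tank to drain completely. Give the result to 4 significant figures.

449.7 s

A dh/dt = −Q_out = −0.01599 √h.
∫ h^(−1/2) dh = −(0.01599/A) ∫ dt, giving 2√h = 2√h₀ − (0.01599/A) t.
Tank is empty when √h = 0: t_empty = 2A√h₀/0.01599.
t_empty = 2·1.628·√4.878/0.01599 = 3.25600·2.20862/0.01599 = 449.735 s.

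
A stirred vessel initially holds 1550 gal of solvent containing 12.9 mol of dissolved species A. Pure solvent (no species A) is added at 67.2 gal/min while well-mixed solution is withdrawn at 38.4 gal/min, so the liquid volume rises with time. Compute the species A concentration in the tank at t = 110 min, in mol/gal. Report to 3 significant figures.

0.000620 mol/gal

Total volume: dV/dt = Q_in − Q_out = 28.800 gal/min, so V(t) = 1550 + 28.800 t and V(110) = 4718.0 gal.
Species balance (pure solvent in): dm/dt = −Q_out · m/V(t).
dm/m = −Q_out dt/(V₀ + 28.800 t); integrating gives ln(m/m₀) = −(Q_out/(Q_in−Q_out)) ln(V/V₀).
m = m₀ (V₀/V)^(Q_out/(Q_in−Q_out)) = 12.9 × (1550/4718.0)^(1.3333) = 2.9243 mol.
C = m/V = 2.9243/4718.0 = 0.00061982 mol/gal.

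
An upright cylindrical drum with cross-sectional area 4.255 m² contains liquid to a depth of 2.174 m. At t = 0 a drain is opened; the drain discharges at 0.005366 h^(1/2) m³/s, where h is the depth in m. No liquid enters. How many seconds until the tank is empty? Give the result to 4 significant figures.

A dh/dt = −Q_out = −0.005366 √h.
∫ h^(−1/2) dh = −(0.005366/A) ∫ dt, giving 2√h = 2√h₀ − (0.005366/A) t.
Tank is empty when √h = 0: t_empty = 2A√h₀/0.005366.
t_empty = 2·4.255·√2.174/0.005366 = 8.51000·1.47445/0.005366 = 2338.35 s.

2338 s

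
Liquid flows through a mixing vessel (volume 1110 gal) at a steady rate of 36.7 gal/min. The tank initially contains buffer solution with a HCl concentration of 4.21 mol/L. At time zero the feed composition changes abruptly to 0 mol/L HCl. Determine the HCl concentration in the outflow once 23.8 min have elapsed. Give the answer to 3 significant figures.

Species balance on the tank: V dC/dt = Q(C_in − C).
Time constant τ = V/Q = 1110/36.7 = 30.245 min.
This is linear first-order; C(t) = C_in + (C₀ − C_in) e^(−t/τ).
C(23.8) = 0 + (4.21 − 0)·e^(−23.8/30.245) = 0 + (4.2100)·0.45525 = 1.9166 mol/L.

1.92 mol/L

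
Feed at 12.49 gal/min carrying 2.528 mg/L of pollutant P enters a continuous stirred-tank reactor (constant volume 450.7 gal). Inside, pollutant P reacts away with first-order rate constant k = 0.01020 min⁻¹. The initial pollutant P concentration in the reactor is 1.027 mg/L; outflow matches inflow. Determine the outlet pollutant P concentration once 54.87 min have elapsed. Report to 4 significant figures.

Accumulation = in − out − consumed: V dC/dt = Q C_in − Q C − k V C.
dC/dt = (Q/V) C_in − (Q/V + k) C; effective rate a = Q/V + k = 0.0277124 + 0.01020 = 0.0379124 min⁻¹.
C_ss = Q C_in/(Q + kV) = 1.84786 mg/L; C(t) = C_ss + (C₀ − C_ss) e^(−a t).
C(54.87) = 1.84786 + (-0.820865)·e^(−0.0379124·54.87) = 1.84786 + (-0.820865)·0.124898 = 1.74534 mg/L.

1.745 mg/L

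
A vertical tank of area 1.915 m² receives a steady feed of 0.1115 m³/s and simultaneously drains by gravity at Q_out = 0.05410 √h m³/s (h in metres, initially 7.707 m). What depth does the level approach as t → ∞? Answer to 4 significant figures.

Accumulation of liquid (constant cross-section A): A dh/dt = Q_in − 0.05410 √h. At steady state dh/dt = 0:
Q_in = 0.05410 √h_ss ⇒ √h_ss = 0.1115/0.05410 = 2.06100.
h_ss = 2.06100² = 4.24771 m. (Since h₀ = 7.707 m > h_ss, the level will fall toward this value.)

4.248 m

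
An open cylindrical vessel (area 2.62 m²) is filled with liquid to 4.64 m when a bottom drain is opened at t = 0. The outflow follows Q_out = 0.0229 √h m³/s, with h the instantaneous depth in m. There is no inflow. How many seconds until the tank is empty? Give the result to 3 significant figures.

493 s

Accumulation of liquid (constant cross-section A): A dh/dt = −0.0229 √h.
∫ h^(−1/2) dh = −(0.0229/A) ∫ dt, giving 2√h = 2√h₀ − (0.0229/A) t.
Tank is empty when √h = 0: t_empty = 2A√h₀/0.0229.
t_empty = 2·2.62·√4.64/0.0229 = 5.2400·2.1541/0.0229 = 492.90 s.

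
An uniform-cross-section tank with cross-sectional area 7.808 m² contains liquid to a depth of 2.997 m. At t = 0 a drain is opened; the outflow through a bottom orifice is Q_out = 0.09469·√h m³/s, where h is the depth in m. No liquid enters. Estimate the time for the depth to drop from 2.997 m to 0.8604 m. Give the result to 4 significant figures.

132.5 s

Volume balance on the tank: A dh/dt = −0.09469 √h.
∫ h^(−1/2) dh = −(0.09469/A) ∫ dt, giving 2√h = 2√h₀ − (0.09469/A) t.
t = 2A(√h₀ − √h)/0.09469 = 2·7.808·(√2.997 − √0.8604)/0.09469
  = 15.6160 × (1.73118 − 0.927577) / 0.09469 = 132.529 s.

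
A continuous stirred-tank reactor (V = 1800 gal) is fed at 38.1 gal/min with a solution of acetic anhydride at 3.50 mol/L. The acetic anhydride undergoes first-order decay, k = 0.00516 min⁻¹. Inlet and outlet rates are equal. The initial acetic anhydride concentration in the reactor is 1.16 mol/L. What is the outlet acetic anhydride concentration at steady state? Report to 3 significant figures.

2.81 mol/L

Species balance: V dC/dt = Q C_in − Q C − k V C.
Steady state (dC/dt = 0): C_ss = Q C_in/(Q + kV) = C_in/(1 + kV/Q).
C_ss = 38.1·3.50/(38.1 + 0.00516·1800) = 133.35/47.388 = 2.8140 mol/L.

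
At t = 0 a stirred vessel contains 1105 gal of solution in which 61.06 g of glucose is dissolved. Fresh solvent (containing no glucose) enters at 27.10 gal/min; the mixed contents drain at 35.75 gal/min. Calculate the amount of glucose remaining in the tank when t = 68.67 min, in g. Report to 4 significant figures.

2.520 g

Total volume: dV/dt = Q_in − Q_out = -8.65000 gal/min, so V(t) = 1105 − 8.65000 t and V(68.67) = 511.005 gal.
Species balance (pure solvent in): dm/dt = −Q_out · m/V(t).
Separate: dm/m = −Q_out dt/V(t) ⇒ ln(m/m₀) = −(Q_out/(Q_in−Q_out)) ln(V/V₀).
m = m₀ (V₀/V)^(Q_out/(Q_in−Q_out)) = 61.06 × (1105/511.005)^(-4.13295) = 2.52045 g.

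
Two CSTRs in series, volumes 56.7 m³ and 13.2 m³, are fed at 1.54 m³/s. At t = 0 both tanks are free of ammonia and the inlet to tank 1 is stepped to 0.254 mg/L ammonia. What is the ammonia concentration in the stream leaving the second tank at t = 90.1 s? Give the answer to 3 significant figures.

0.225 mg/L

Each tank obeys Vᵢ dCᵢ/dt = Q(Cᵢ₋₁ − Cᵢ), so τᵢ = Vᵢ/Q.
τ₁ = 56.7/1.54 = 36.818 s; τ₂ = 13.2/1.54 = 8.5714 s.
Solving the cascade with C₁(0)=C₂(0)=0 gives C₂(t) = C_in[1 − (τ₁ e^(−t/τ₁) − τ₂ e^(−t/τ₂))/(τ₁ − τ₂)].
At t = 90.1: e^(−t/τ₁) = 0.086539, e^(−t/τ₂) = 2.7217e-05.
C₂ = 0.254·[1 − (36.818·0.086539 − 8.5714·2.7217e-05)/(28.247)] = 0.254·0.88721 = 0.22535 mg/L.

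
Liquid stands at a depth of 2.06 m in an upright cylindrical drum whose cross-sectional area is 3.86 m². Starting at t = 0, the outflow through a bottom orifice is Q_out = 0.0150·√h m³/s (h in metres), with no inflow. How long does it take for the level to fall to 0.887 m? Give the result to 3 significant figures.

Unsteady balance on liquid volume: A dh/dt = −0.0150 √h.
Separate and integrate: 2(√h − √h₀) = −(0.0150/A) t.
t = 2A(√h₀ − √h)/0.0150 = 2·3.86·(√2.06 − √0.887)/0.0150
  = 7.7200 × (1.4353 − 0.94181) / 0.0150 = 253.97 s.

254 s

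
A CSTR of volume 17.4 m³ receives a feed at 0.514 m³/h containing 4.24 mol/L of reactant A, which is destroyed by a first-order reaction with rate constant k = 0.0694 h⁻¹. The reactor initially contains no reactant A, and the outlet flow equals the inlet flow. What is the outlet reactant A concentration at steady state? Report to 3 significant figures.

1.27 mol/L

Species balance: V dC/dt = Q C_in − Q C − k V C.
At steady state: 0 = Q C_in − (Q + kV) C_ss, so C_ss = Q C_in/(Q + kV).
C_ss = 0.514·4.24/(0.514 + 0.0694·17.4) = 2.1794/1.7216 = 1.2659 mol/L.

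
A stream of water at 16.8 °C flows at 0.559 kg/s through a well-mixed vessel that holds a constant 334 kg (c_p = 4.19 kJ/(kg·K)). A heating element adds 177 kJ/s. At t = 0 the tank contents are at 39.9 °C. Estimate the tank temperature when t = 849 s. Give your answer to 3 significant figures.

79.7 °C

M c_p dT/dt = ṁ c_p (T_in − T) + Q̇.
Rearrange: dT/dt = (T_ss − T)/τ with τ = M/ṁ = 597.50 s and T_ss = T_in + Q̇/(ṁ c_p) = 92.370 °C.
T approaches T_ss exponentially: T(t) = T_ss + (T₀ − T_ss) e^(−t/τ).
T(849) = 92.370 + (-52.470)·e^(−849/597.50) = 92.370 + (-52.470)·0.24149 = 79.699 °C.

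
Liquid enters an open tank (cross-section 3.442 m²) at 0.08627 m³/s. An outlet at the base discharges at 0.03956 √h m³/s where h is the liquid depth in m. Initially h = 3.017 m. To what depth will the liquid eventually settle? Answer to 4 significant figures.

Level balance: A dh/dt = 0.08627 − 0.03956 √h. Setting dh/dt = 0:
Q_in = 0.03956 √h_ss ⇒ √h_ss = 0.08627/0.03956 = 2.18074.
h_ss = 2.18074² = 4.75562 m. (Since h₀ = 3.017 m < h_ss, the level will rise toward this value.)

4.756 m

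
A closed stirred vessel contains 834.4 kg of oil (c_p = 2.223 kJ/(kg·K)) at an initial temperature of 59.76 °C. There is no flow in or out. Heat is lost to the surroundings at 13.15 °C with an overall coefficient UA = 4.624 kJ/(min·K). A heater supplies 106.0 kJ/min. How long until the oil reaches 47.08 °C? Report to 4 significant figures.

Lumped-capacitance energy balance: M c_p dT/dt = UA(T_amb − T) + Q̇.
τ = M c_p/UA = 401.140 min; T_ss = T_amb + Q̇/UA = 13.15 + 106.0/4.624 = 36.0739 °C.
T(t) = T_ss + (T₀ − T_ss)e^(−t/τ); set T = 47.08:
t = −τ ln[(T − T_ss)/(T₀ − T_ss)] = −401.140 · ln(0.464665) = 307.449 min.

307.4 min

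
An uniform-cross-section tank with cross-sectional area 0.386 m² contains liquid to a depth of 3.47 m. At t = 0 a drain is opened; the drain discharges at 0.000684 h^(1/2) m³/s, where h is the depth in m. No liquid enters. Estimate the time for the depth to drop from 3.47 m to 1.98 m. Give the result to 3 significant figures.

514 s

With no inflow, A dh/dt = −0.000684 √h.
Separate and integrate: 2(√h − √h₀) = −(0.000684/A) t.
t = 2A(√h₀ − √h)/0.000684 = 2·0.386·(√3.47 − √1.98)/0.000684
  = 0.77200 × (1.8628 − 1.4071) / 0.000684 = 514.29 s.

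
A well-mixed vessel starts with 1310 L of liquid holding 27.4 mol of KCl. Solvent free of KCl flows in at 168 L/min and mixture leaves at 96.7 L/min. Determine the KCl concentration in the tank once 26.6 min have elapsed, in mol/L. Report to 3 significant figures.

Let m(t) be the amount of KCl. Volume: V(t) = V₀ + (Q_in − Q_out) t = 1310 + 71.300 t; V(26.6) = 3206.6 L.
No KCl enters, so dm/dt = −Q_out · (m/V).
Separate: dm/m = −Q_out dt/V(t) ⇒ ln(m/m₀) = −(Q_out/(Q_in−Q_out)) ln(V/V₀).
m = m₀ (V₀/V)^(Q_out/(Q_in−Q_out)) = 27.4 × (1310/3206.6)^(1.3562) = 8.1374 mol.
C = m/V = 8.1374/3206.6 = 0.0025377 mol/L.

0.00254 mol/L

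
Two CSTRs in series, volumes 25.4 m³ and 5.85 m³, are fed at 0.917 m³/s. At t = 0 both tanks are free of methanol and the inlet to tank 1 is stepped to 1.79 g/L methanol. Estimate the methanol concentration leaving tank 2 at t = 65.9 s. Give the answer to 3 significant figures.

1.57 g/L

Species balance on tank i: dCᵢ/dt = (Cᵢ₋₁ − Cᵢ)/τᵢ with τᵢ = Vᵢ/Q.
τ₁ = 25.4/0.917 = 27.699 s; τ₂ = 5.85/0.917 = 6.3795 s.
Tank 1: C₁ = C_in(1 − e^(−t/τ₁)). Tank 2 (τ₁ ≠ τ₂): C₂ = C_in[1 − (τ₁ e^(−t/τ₁) − τ₂ e^(−t/τ₂))/(τ₁ − τ₂)].
At t = 65.9: e^(−t/τ₁) = 0.092630, e^(−t/τ₂) = 3.2640e-05.
C₂ = 1.79·[1 − (27.699·0.092630 − 6.3795·3.2640e-05)/(21.320)] = 1.79·0.87966 = 1.5746 g/L.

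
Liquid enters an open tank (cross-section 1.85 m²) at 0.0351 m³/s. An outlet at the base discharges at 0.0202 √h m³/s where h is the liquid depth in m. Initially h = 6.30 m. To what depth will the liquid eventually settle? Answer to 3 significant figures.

3.02 m

Mass balance (ρ constant): A dh/dt = Q_in − 0.0202 √h. At steady state dh/dt = 0:
Q_in = 0.0202 √h_ss ⇒ √h_ss = 0.0351/0.0202 = 1.7376.
h_ss = 1.7376² = 3.0193 m. (Since h₀ = 6.30 m > h_ss, the level will fall toward this value.)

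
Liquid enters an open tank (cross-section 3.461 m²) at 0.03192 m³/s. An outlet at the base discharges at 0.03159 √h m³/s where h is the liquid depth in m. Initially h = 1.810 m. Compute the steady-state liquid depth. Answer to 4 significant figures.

A dh/dt = Q_in − 0.03159 √h. Steady state requires inflow = outflow:
Q_in = 0.03159 √h_ss ⇒ √h_ss = 0.03192/0.03159 = 1.01045.
h_ss = 1.01045² = 1.02100 m. (Since h₀ = 1.810 m > h_ss, the level will fall toward this value.)

1.021 m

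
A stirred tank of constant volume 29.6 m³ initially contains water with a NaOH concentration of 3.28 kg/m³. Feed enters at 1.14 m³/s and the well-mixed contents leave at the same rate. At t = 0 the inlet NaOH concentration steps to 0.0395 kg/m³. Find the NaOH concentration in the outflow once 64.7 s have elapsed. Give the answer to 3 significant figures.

Accumulation = in − out for the solute gives V dC/dt = Q(C_in − C).
So dC/dt = (C_in − C)/τ with τ = V/Q = 29.6/1.14 = 25.965 s.
C approaches C_in exponentially: C(t) = C_in + (C₀ − C_in) e^(−t/τ).
C(64.7) = 0.0395 + (3.28 − 0.0395)·e^(−64.7/25.965) = 0.0395 + (3.2405)·0.082759 = 0.30768 kg/m³.

0.308 kg/m³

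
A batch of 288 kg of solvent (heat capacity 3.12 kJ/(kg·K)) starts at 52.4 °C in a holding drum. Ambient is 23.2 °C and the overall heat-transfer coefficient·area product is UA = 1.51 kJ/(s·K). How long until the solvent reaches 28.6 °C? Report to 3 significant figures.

M c_p dT/dt = −UA(T − T_amb).
τ = M c_p/UA = 595.07 s; T_ss = T_amb = 23.200 °C.
T(t) = T_ss + (T₀ − T_ss)e^(−t/τ); set T = 28.6:
t = −τ ln[(T − T_ss)/(T₀ − T_ss)] = −595.07 · ln(0.18493) = 1004.3 s.

1000 s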